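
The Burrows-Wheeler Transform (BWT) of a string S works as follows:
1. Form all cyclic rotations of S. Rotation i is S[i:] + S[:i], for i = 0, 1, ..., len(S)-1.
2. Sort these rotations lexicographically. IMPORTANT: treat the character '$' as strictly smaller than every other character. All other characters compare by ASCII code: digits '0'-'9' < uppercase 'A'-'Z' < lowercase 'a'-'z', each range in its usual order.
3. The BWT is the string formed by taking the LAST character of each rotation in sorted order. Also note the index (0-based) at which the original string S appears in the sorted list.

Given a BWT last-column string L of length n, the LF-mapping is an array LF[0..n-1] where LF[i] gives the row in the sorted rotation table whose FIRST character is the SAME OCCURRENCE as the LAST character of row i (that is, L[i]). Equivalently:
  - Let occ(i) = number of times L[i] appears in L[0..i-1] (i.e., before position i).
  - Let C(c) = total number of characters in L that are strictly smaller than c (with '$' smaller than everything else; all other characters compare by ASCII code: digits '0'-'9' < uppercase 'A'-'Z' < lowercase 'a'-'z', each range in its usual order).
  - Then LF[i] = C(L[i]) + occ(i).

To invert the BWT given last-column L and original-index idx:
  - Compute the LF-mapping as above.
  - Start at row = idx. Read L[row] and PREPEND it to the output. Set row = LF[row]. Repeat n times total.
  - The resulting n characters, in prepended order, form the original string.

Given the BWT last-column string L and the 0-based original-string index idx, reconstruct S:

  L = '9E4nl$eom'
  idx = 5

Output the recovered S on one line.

Answer: lemonE49$

Derivation:
LF mapping: 2 3 1 7 5 0 4 8 6
Walk LF starting at row 5, prepending L[row]:
  step 1: row=5, L[5]='$', prepend. Next row=LF[5]=0
  step 2: row=0, L[0]='9', prepend. Next row=LF[0]=2
  step 3: row=2, L[2]='4', prepend. Next row=LF[2]=1
  step 4: row=1, L[1]='E', prepend. Next row=LF[1]=3
  step 5: row=3, L[3]='n', prepend. Next row=LF[3]=7
  step 6: row=7, L[7]='o', prepend. Next row=LF[7]=8
  step 7: row=8, L[8]='m', prepend. Next row=LF[8]=6
  step 8: row=6, L[6]='e', prepend. Next row=LF[6]=4
  step 9: row=4, L[4]='l', prepend. Next row=LF[4]=5
Reversed output: lemonE49$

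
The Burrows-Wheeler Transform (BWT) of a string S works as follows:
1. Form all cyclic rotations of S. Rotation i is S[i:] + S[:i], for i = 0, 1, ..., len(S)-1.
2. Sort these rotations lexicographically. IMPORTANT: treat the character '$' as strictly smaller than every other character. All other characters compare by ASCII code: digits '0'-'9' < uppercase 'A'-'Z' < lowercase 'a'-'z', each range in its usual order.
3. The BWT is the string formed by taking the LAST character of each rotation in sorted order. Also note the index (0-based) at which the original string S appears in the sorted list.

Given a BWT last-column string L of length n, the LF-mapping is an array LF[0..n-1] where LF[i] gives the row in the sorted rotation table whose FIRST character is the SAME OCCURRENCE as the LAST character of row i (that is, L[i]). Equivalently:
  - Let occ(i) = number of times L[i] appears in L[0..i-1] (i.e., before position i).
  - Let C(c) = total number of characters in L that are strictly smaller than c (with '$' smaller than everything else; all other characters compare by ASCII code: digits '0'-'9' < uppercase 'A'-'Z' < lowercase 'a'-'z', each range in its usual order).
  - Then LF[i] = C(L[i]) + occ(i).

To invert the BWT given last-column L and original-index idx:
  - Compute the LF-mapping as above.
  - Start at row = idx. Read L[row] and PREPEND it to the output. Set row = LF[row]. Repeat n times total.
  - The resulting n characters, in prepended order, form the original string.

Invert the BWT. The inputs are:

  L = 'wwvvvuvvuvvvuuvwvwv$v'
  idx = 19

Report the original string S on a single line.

LF mapping: 17 18 5 6 7 1 8 9 2 10 11 12 3 4 13 19 14 20 15 0 16
Walk LF starting at row 19, prepending L[row]:
  step 1: row=19, L[19]='$', prepend. Next row=LF[19]=0
  step 2: row=0, L[0]='w', prepend. Next row=LF[0]=17
  step 3: row=17, L[17]='w', prepend. Next row=LF[17]=20
  step 4: row=20, L[20]='v', prepend. Next row=LF[20]=16
  step 5: row=16, L[16]='v', prepend. Next row=LF[16]=14
  step 6: row=14, L[14]='v', prepend. Next row=LF[14]=13
  step 7: row=13, L[13]='u', prepend. Next row=LF[13]=4
  step 8: row=4, L[4]='v', prepend. Next row=LF[4]=7
  step 9: row=7, L[7]='v', prepend. Next row=LF[7]=9
  step 10: row=9, L[9]='v', prepend. Next row=LF[9]=10
  step 11: row=10, L[10]='v', prepend. Next row=LF[10]=11
  step 12: row=11, L[11]='v', prepend. Next row=LF[11]=12
  step 13: row=12, L[12]='u', prepend. Next row=LF[12]=3
  step 14: row=3, L[3]='v', prepend. Next row=LF[3]=6
  step 15: row=6, L[6]='v', prepend. Next row=LF[6]=8
  step 16: row=8, L[8]='u', prepend. Next row=LF[8]=2
  step 17: row=2, L[2]='v', prepend. Next row=LF[2]=5
  step 18: row=5, L[5]='u', prepend. Next row=LF[5]=1
  step 19: row=1, L[1]='w', prepend. Next row=LF[1]=18
  step 20: row=18, L[18]='v', prepend. Next row=LF[18]=15
  step 21: row=15, L[15]='w', prepend. Next row=LF[15]=19
Reversed output: wvwuvuvvuvvvvvuvvvww$

Answer: wvwuvuvvuvvvvvuvvvww$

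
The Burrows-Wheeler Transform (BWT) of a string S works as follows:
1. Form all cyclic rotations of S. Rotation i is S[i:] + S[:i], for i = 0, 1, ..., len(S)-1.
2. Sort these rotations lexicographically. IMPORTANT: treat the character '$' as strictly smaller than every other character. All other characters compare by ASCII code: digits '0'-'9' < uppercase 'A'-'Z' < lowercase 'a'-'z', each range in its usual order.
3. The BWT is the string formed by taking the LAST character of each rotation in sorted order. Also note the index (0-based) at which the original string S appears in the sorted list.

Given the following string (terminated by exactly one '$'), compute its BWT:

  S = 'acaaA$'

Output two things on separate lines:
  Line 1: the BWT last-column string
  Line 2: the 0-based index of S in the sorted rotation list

Answer: Aaac$a
4

Derivation:
All 6 rotations (rotation i = S[i:]+S[:i]):
  rot[0] = acaaA$
  rot[1] = caaA$a
  rot[2] = aaA$ac
  rot[3] = aA$aca
  rot[4] = A$acaa
  rot[5] = $acaaA
Sorted (with $ < everything):
  sorted[0] = $acaaA  (last char: 'A')
  sorted[1] = A$acaa  (last char: 'a')
  sorted[2] = aA$aca  (last char: 'a')
  sorted[3] = aaA$ac  (last char: 'c')
  sorted[4] = acaaA$  (last char: '$')
  sorted[5] = caaA$a  (last char: 'a')
Last column: Aaac$a
Original string S is at sorted index 4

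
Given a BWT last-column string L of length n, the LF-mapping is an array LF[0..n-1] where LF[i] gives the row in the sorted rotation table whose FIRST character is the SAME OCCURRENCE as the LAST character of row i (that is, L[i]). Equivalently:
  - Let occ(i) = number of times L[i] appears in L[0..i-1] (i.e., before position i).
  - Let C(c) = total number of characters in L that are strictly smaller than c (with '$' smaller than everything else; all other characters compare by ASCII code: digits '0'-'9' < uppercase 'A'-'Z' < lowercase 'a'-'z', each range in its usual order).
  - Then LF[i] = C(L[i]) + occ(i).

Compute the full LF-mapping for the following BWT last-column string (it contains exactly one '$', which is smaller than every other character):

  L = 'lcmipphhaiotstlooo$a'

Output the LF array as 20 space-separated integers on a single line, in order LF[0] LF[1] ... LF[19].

Char counts: '$':1, 'a':2, 'c':1, 'h':2, 'i':2, 'l':2, 'm':1, 'o':4, 'p':2, 's':1, 't':2
C (first-col start): C('$')=0, C('a')=1, C('c')=3, C('h')=4, C('i')=6, C('l')=8, C('m')=10, C('o')=11, C('p')=15, C('s')=17, C('t')=18
L[0]='l': occ=0, LF[0]=C('l')+0=8+0=8
L[1]='c': occ=0, LF[1]=C('c')+0=3+0=3
L[2]='m': occ=0, LF[2]=C('m')+0=10+0=10
L[3]='i': occ=0, LF[3]=C('i')+0=6+0=6
L[4]='p': occ=0, LF[4]=C('p')+0=15+0=15
L[5]='p': occ=1, LF[5]=C('p')+1=15+1=16
L[6]='h': occ=0, LF[6]=C('h')+0=4+0=4
L[7]='h': occ=1, LF[7]=C('h')+1=4+1=5
L[8]='a': occ=0, LF[8]=C('a')+0=1+0=1
L[9]='i': occ=1, LF[9]=C('i')+1=6+1=7
L[10]='o': occ=0, LF[10]=C('o')+0=11+0=11
L[11]='t': occ=0, LF[11]=C('t')+0=18+0=18
L[12]='s': occ=0, LF[12]=C('s')+0=17+0=17
L[13]='t': occ=1, LF[13]=C('t')+1=18+1=19
L[14]='l': occ=1, LF[14]=C('l')+1=8+1=9
L[15]='o': occ=1, LF[15]=C('o')+1=11+1=12
L[16]='o': occ=2, LF[16]=C('o')+2=11+2=13
L[17]='o': occ=3, LF[17]=C('o')+3=11+3=14
L[18]='$': occ=0, LF[18]=C('$')+0=0+0=0
L[19]='a': occ=1, LF[19]=C('a')+1=1+1=2

Answer: 8 3 10 6 15 16 4 5 1 7 11 18 17 19 9 12 13 14 0 2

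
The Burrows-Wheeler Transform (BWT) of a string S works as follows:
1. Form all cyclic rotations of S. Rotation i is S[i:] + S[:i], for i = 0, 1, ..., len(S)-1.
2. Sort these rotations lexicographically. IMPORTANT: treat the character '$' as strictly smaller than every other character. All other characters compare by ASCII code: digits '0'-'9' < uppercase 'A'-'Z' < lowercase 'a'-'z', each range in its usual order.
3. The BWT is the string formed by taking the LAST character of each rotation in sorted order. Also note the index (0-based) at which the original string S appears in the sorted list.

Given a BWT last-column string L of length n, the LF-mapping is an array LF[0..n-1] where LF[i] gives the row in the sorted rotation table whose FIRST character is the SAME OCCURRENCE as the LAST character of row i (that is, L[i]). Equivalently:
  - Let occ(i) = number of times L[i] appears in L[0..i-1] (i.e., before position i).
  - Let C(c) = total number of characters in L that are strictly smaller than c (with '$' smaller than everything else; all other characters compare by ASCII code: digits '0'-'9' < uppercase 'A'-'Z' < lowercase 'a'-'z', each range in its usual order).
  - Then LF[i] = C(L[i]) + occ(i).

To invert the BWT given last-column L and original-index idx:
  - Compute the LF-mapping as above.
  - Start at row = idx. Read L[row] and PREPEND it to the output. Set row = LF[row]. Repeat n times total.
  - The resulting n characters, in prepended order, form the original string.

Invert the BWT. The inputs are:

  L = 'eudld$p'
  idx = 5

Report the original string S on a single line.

Answer: puddle$

Derivation:
LF mapping: 3 6 1 4 2 0 5
Walk LF starting at row 5, prepending L[row]:
  step 1: row=5, L[5]='$', prepend. Next row=LF[5]=0
  step 2: row=0, L[0]='e', prepend. Next row=LF[0]=3
  step 3: row=3, L[3]='l', prepend. Next row=LF[3]=4
  step 4: row=4, L[4]='d', prepend. Next row=LF[4]=2
  step 5: row=2, L[2]='d', prepend. Next row=LF[2]=1
  step 6: row=1, L[1]='u', prepend. Next row=LF[1]=6
  step 7: row=6, L[6]='p', prepend. Next row=LF[6]=5
Reversed output: puddle$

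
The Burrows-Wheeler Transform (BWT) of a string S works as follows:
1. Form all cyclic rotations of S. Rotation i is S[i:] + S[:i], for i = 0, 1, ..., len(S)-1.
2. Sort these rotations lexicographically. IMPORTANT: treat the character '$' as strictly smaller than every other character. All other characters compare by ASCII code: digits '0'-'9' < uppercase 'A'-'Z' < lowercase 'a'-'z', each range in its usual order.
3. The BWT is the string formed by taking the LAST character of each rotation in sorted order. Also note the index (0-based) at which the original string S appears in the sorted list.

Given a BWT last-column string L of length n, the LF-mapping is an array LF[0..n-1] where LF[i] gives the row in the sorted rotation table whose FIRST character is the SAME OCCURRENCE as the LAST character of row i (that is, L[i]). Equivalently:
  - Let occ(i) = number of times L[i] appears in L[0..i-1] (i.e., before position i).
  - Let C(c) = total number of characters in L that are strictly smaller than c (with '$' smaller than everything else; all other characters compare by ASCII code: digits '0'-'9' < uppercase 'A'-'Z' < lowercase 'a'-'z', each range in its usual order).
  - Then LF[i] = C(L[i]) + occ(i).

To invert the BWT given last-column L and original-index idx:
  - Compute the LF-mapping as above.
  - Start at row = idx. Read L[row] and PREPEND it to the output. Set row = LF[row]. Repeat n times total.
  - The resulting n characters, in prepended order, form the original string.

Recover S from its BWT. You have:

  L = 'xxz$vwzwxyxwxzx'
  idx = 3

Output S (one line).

LF mapping: 5 6 12 0 1 2 13 3 7 11 8 4 9 14 10
Walk LF starting at row 3, prepending L[row]:
  step 1: row=3, L[3]='$', prepend. Next row=LF[3]=0
  step 2: row=0, L[0]='x', prepend. Next row=LF[0]=5
  step 3: row=5, L[5]='w', prepend. Next row=LF[5]=2
  step 4: row=2, L[2]='z', prepend. Next row=LF[2]=12
  step 5: row=12, L[12]='x', prepend. Next row=LF[12]=9
  step 6: row=9, L[9]='y', prepend. Next row=LF[9]=11
  step 7: row=11, L[11]='w', prepend. Next row=LF[11]=4
  step 8: row=4, L[4]='v', prepend. Next row=LF[4]=1
  step 9: row=1, L[1]='x', prepend. Next row=LF[1]=6
  step 10: row=6, L[6]='z', prepend. Next row=LF[6]=13
  step 11: row=13, L[13]='z', prepend. Next row=LF[13]=14
  step 12: row=14, L[14]='x', prepend. Next row=LF[14]=10
  step 13: row=10, L[10]='x', prepend. Next row=LF[10]=8
  step 14: row=8, L[8]='x', prepend. Next row=LF[8]=7
  step 15: row=7, L[7]='w', prepend. Next row=LF[7]=3
Reversed output: wxxxzzxvwyxzwx$

Answer: wxxxzzxvwyxzwx$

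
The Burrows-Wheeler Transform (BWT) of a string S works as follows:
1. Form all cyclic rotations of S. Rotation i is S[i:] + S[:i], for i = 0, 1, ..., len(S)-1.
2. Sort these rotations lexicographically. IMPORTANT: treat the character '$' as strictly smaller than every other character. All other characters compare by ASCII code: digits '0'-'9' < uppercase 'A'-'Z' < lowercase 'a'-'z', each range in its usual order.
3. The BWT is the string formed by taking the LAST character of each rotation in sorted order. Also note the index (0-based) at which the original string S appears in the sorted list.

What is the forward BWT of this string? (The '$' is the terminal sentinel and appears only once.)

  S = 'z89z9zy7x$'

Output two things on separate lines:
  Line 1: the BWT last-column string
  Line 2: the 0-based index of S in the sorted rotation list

All 10 rotations (rotation i = S[i:]+S[:i]):
  rot[0] = z89z9zy7x$
  rot[1] = 89z9zy7x$z
  rot[2] = 9z9zy7x$z8
  rot[3] = z9zy7x$z89
  rot[4] = 9zy7x$z89z
  rot[5] = zy7x$z89z9
  rot[6] = y7x$z89z9z
  rot[7] = 7x$z89z9zy
  rot[8] = x$z89z9zy7
  rot[9] = $z89z9zy7x
Sorted (with $ < everything):
  sorted[0] = $z89z9zy7x  (last char: 'x')
  sorted[1] = 7x$z89z9zy  (last char: 'y')
  sorted[2] = 89z9zy7x$z  (last char: 'z')
  sorted[3] = 9z9zy7x$z8  (last char: '8')
  sorted[4] = 9zy7x$z89z  (last char: 'z')
  sorted[5] = x$z89z9zy7  (last char: '7')
  sorted[6] = y7x$z89z9z  (last char: 'z')
  sorted[7] = z89z9zy7x$  (last char: '$')
  sorted[8] = z9zy7x$z89  (last char: '9')
  sorted[9] = zy7x$z89z9  (last char: '9')
Last column: xyz8z7z$99
Original string S is at sorted index 7

Answer: xyz8z7z$99
7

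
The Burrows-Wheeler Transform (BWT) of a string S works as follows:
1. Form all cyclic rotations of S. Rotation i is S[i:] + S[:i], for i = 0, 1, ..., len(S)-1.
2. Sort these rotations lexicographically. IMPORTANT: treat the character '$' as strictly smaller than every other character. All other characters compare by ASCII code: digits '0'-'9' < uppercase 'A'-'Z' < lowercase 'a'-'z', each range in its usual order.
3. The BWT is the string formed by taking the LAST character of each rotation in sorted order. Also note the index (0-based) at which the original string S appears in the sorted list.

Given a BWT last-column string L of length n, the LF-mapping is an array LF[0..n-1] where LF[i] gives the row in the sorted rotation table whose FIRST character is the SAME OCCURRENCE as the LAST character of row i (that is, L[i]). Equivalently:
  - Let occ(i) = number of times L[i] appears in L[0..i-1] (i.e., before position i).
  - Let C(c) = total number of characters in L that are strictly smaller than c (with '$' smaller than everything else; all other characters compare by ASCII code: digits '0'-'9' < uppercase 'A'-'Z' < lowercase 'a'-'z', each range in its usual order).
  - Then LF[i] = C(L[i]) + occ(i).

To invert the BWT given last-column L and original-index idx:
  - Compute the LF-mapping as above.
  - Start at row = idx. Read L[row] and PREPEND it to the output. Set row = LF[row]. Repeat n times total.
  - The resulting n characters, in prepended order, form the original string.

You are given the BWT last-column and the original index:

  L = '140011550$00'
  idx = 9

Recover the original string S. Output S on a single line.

LF mapping: 6 9 1 2 7 8 10 11 3 0 4 5
Walk LF starting at row 9, prepending L[row]:
  step 1: row=9, L[9]='$', prepend. Next row=LF[9]=0
  step 2: row=0, L[0]='1', prepend. Next row=LF[0]=6
  step 3: row=6, L[6]='5', prepend. Next row=LF[6]=10
  step 4: row=10, L[10]='0', prepend. Next row=LF[10]=4
  step 5: row=4, L[4]='1', prepend. Next row=LF[4]=7
  step 6: row=7, L[7]='5', prepend. Next row=LF[7]=11
  step 7: row=11, L[11]='0', prepend. Next row=LF[11]=5
  step 8: row=5, L[5]='1', prepend. Next row=LF[5]=8
  step 9: row=8, L[8]='0', prepend. Next row=LF[8]=3
  step 10: row=3, L[3]='0', prepend. Next row=LF[3]=2
  step 11: row=2, L[2]='0', prepend. Next row=LF[2]=1
  step 12: row=1, L[1]='4', prepend. Next row=LF[1]=9
Reversed output: 40001051051$

Answer: 40001051051$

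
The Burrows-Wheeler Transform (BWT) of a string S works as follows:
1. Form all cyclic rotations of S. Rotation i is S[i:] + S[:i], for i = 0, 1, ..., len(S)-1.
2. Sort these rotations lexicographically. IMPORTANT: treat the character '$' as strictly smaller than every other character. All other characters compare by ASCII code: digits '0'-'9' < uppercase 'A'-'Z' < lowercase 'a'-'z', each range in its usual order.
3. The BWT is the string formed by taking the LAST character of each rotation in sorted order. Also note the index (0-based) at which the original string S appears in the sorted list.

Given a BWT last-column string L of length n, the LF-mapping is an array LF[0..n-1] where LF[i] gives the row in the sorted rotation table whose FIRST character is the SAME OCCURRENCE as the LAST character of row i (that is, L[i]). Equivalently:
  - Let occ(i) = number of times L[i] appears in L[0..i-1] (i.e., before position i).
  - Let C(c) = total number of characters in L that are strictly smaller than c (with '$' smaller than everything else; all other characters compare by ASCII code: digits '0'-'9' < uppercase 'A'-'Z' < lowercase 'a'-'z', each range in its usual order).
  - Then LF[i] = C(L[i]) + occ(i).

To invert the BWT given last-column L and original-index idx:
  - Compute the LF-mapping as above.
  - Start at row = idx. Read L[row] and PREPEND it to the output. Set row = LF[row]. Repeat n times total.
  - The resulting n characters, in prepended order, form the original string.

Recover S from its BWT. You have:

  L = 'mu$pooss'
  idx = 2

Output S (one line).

Answer: opossum$

Derivation:
LF mapping: 1 7 0 4 2 3 5 6
Walk LF starting at row 2, prepending L[row]:
  step 1: row=2, L[2]='$', prepend. Next row=LF[2]=0
  step 2: row=0, L[0]='m', prepend. Next row=LF[0]=1
  step 3: row=1, L[1]='u', prepend. Next row=LF[1]=7
  step 4: row=7, L[7]='s', prepend. Next row=LF[7]=6
  step 5: row=6, L[6]='s', prepend. Next row=LF[6]=5
  step 6: row=5, L[5]='o', prepend. Next row=LF[5]=3
  step 7: row=3, L[3]='p', prepend. Next row=LF[3]=4
  step 8: row=4, L[4]='o', prepend. Next row=LF[4]=2
Reversed output: opossum$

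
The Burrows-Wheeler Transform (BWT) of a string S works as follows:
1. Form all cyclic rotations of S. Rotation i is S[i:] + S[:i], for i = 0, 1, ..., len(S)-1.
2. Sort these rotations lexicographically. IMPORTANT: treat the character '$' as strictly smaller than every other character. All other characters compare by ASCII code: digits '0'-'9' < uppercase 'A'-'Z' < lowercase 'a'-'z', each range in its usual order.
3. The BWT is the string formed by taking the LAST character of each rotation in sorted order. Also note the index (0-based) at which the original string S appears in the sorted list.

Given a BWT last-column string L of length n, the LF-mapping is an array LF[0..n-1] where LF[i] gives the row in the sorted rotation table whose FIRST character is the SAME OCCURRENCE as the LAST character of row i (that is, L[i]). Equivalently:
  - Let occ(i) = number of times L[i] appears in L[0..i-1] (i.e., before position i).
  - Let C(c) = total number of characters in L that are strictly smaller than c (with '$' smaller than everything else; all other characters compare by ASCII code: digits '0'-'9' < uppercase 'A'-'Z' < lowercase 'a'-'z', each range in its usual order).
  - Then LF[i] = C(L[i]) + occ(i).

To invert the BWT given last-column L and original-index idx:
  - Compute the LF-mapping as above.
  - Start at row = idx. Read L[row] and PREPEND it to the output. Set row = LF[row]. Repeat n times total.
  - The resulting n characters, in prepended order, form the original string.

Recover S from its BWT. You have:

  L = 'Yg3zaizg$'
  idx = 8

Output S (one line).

LF mapping: 2 4 1 7 3 6 8 5 0
Walk LF starting at row 8, prepending L[row]:
  step 1: row=8, L[8]='$', prepend. Next row=LF[8]=0
  step 2: row=0, L[0]='Y', prepend. Next row=LF[0]=2
  step 3: row=2, L[2]='3', prepend. Next row=LF[2]=1
  step 4: row=1, L[1]='g', prepend. Next row=LF[1]=4
  step 5: row=4, L[4]='a', prepend. Next row=LF[4]=3
  step 6: row=3, L[3]='z', prepend. Next row=LF[3]=7
  step 7: row=7, L[7]='g', prepend. Next row=LF[7]=5
  step 8: row=5, L[5]='i', prepend. Next row=LF[5]=6
  step 9: row=6, L[6]='z', prepend. Next row=LF[6]=8
Reversed output: zigzag3Y$

Answer: zigzag3Y$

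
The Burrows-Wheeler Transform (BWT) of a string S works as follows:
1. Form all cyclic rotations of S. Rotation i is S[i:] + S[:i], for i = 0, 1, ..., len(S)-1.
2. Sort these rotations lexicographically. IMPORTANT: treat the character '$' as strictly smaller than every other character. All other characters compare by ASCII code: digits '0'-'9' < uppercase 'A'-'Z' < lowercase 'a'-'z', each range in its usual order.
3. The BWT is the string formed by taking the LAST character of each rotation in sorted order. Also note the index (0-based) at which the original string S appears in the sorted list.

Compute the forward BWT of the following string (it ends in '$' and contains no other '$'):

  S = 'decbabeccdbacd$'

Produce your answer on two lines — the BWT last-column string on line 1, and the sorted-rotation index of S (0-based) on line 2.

Answer: dbbcdaeeaccc$db
12

Derivation:
All 15 rotations (rotation i = S[i:]+S[:i]):
  rot[0] = decbabeccdbacd$
  rot[1] = ecbabeccdbacd$d
  rot[2] = cbabeccdbacd$de
  rot[3] = babeccdbacd$dec
  rot[4] = abeccdbacd$decb
  rot[5] = beccdbacd$decba
  rot[6] = eccdbacd$decbab
  rot[7] = ccdbacd$decbabe
  rot[8] = cdbacd$decbabec
  rot[9] = dbacd$decbabecc
  rot[10] = bacd$decbabeccd
  rot[11] = acd$decbabeccdb
  rot[12] = cd$decbabeccdba
  rot[13] = d$decbabeccdbac
  rot[14] = $decbabeccdbacd
Sorted (with $ < everything):
  sorted[0] = $decbabeccdbacd  (last char: 'd')
  sorted[1] = abeccdbacd$decb  (last char: 'b')
  sorted[2] = acd$decbabeccdb  (last char: 'b')
  sorted[3] = babeccdbacd$dec  (last char: 'c')
  sorted[4] = bacd$decbabeccd  (last char: 'd')
  sorted[5] = beccdbacd$decba  (last char: 'a')
  sorted[6] = cbabeccdbacd$de  (last char: 'e')
  sorted[7] = ccdbacd$decbabe  (last char: 'e')
  sorted[8] = cd$decbabeccdba  (last char: 'a')
  sorted[9] = cdbacd$decbabec  (last char: 'c')
  sorted[10] = d$decbabeccdbac  (last char: 'c')
  sorted[11] = dbacd$decbabecc  (last char: 'c')
  sorted[12] = decbabeccdbacd$  (last char: '$')
  sorted[13] = ecbabeccdbacd$d  (last char: 'd')
  sorted[14] = eccdbacd$decbab  (last char: 'b')
Last column: dbbcdaeeaccc$db
Original string S is at sorted index 12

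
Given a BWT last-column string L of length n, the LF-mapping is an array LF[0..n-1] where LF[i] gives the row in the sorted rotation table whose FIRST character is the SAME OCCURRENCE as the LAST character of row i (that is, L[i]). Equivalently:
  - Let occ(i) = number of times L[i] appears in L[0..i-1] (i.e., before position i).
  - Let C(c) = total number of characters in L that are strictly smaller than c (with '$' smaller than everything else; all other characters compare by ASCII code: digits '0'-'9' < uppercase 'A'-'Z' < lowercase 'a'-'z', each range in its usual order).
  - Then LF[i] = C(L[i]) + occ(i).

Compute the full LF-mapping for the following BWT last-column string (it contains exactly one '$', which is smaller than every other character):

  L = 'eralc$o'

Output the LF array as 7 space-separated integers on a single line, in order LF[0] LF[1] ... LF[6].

Answer: 3 6 1 4 2 0 5

Derivation:
Char counts: '$':1, 'a':1, 'c':1, 'e':1, 'l':1, 'o':1, 'r':1
C (first-col start): C('$')=0, C('a')=1, C('c')=2, C('e')=3, C('l')=4, C('o')=5, C('r')=6
L[0]='e': occ=0, LF[0]=C('e')+0=3+0=3
L[1]='r': occ=0, LF[1]=C('r')+0=6+0=6
L[2]='a': occ=0, LF[2]=C('a')+0=1+0=1
L[3]='l': occ=0, LF[3]=C('l')+0=4+0=4
L[4]='c': occ=0, LF[4]=C('c')+0=2+0=2
L[5]='$': occ=0, LF[5]=C('$')+0=0+0=0
L[6]='o': occ=0, LF[6]=C('o')+0=5+0=5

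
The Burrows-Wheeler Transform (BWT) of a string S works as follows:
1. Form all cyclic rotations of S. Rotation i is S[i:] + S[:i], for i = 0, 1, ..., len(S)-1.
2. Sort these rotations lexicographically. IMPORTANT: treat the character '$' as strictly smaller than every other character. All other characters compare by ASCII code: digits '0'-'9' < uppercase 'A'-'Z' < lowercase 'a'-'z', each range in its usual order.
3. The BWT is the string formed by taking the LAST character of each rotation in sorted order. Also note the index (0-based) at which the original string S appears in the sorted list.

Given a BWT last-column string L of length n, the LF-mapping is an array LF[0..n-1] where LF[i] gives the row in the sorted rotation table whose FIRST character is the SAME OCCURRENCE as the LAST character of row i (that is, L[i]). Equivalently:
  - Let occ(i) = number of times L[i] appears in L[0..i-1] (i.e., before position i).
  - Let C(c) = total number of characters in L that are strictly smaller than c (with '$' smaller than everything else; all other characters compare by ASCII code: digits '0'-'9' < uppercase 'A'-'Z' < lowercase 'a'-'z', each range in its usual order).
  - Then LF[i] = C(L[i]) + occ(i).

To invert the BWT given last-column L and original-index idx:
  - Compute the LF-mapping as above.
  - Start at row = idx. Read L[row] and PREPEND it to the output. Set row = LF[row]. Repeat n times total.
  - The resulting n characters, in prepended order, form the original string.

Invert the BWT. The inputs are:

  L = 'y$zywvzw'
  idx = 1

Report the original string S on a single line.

LF mapping: 4 0 6 5 2 1 7 3
Walk LF starting at row 1, prepending L[row]:
  step 1: row=1, L[1]='$', prepend. Next row=LF[1]=0
  step 2: row=0, L[0]='y', prepend. Next row=LF[0]=4
  step 3: row=4, L[4]='w', prepend. Next row=LF[4]=2
  step 4: row=2, L[2]='z', prepend. Next row=LF[2]=6
  step 5: row=6, L[6]='z', prepend. Next row=LF[6]=7
  step 6: row=7, L[7]='w', prepend. Next row=LF[7]=3
  step 7: row=3, L[3]='y', prepend. Next row=LF[3]=5
  step 8: row=5, L[5]='v', prepend. Next row=LF[5]=1
Reversed output: vywzzwy$

Answer: vywzzwy$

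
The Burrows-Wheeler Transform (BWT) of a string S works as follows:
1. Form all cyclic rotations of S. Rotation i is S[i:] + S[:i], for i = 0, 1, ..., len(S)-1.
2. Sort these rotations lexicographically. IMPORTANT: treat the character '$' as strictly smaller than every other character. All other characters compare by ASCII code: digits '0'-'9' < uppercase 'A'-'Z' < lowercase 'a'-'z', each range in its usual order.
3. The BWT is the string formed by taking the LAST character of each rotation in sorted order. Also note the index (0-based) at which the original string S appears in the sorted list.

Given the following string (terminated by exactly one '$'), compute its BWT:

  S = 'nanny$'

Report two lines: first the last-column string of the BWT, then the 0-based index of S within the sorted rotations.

All 6 rotations (rotation i = S[i:]+S[:i]):
  rot[0] = nanny$
  rot[1] = anny$n
  rot[2] = nny$na
  rot[3] = ny$nan
  rot[4] = y$nann
  rot[5] = $nanny
Sorted (with $ < everything):
  sorted[0] = $nanny  (last char: 'y')
  sorted[1] = anny$n  (last char: 'n')
  sorted[2] = nanny$  (last char: '$')
  sorted[3] = nny$na  (last char: 'a')
  sorted[4] = ny$nan  (last char: 'n')
  sorted[5] = y$nann  (last char: 'n')
Last column: yn$ann
Original string S is at sorted index 2

Answer: yn$ann
2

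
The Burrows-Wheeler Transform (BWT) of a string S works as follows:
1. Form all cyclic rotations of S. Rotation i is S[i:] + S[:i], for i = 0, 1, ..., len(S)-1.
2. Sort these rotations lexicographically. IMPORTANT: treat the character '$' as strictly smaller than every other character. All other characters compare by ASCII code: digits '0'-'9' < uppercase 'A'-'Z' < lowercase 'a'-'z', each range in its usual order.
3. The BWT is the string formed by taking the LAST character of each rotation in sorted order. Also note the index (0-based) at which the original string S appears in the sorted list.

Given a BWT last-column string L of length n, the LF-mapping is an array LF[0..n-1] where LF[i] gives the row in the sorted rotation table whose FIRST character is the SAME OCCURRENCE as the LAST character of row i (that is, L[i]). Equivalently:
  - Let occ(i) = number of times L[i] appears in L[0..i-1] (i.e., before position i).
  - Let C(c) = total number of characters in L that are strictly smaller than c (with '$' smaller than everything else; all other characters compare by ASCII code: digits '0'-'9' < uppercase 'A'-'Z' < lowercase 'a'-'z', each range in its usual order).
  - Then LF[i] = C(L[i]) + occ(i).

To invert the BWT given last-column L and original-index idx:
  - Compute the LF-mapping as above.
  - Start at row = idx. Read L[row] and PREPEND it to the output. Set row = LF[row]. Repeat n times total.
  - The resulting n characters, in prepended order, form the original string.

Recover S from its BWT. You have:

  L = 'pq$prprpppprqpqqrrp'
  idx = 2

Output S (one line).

LF mapping: 1 10 0 2 14 3 15 4 5 6 7 16 11 8 12 13 17 18 9
Walk LF starting at row 2, prepending L[row]:
  step 1: row=2, L[2]='$', prepend. Next row=LF[2]=0
  step 2: row=0, L[0]='p', prepend. Next row=LF[0]=1
  step 3: row=1, L[1]='q', prepend. Next row=LF[1]=10
  step 4: row=10, L[10]='p', prepend. Next row=LF[10]=7
  step 5: row=7, L[7]='p', prepend. Next row=LF[7]=4
  step 6: row=4, L[4]='r', prepend. Next row=LF[4]=14
  step 7: row=14, L[14]='q', prepend. Next row=LF[14]=12
  step 8: row=12, L[12]='q', prepend. Next row=LF[12]=11
  step 9: row=11, L[11]='r', prepend. Next row=LF[11]=16
  step 10: row=16, L[16]='r', prepend. Next row=LF[16]=17
  step 11: row=17, L[17]='r', prepend. Next row=LF[17]=18
  step 12: row=18, L[18]='p', prepend. Next row=LF[18]=9
  step 13: row=9, L[9]='p', prepend. Next row=LF[9]=6
  step 14: row=6, L[6]='r', prepend. Next row=LF[6]=15
  step 15: row=15, L[15]='q', prepend. Next row=LF[15]=13
  step 16: row=13, L[13]='p', prepend. Next row=LF[13]=8
  step 17: row=8, L[8]='p', prepend. Next row=LF[8]=5
  step 18: row=5, L[5]='p', prepend. Next row=LF[5]=3
  step 19: row=3, L[3]='p', prepend. Next row=LF[3]=2
Reversed output: ppppqrpprrrqqrppqp$

Answer: ppppqrpprrrqqrppqp$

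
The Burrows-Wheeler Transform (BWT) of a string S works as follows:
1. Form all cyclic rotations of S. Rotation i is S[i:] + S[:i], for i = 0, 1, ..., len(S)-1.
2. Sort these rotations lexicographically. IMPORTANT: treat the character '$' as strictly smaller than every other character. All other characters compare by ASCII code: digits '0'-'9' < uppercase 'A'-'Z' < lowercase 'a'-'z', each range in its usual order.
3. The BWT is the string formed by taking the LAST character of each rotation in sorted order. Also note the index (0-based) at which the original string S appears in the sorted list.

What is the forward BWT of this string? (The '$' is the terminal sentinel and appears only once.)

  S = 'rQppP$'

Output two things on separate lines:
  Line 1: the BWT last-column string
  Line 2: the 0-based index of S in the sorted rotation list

All 6 rotations (rotation i = S[i:]+S[:i]):
  rot[0] = rQppP$
  rot[1] = QppP$r
  rot[2] = ppP$rQ
  rot[3] = pP$rQp
  rot[4] = P$rQpp
  rot[5] = $rQppP
Sorted (with $ < everything):
  sorted[0] = $rQppP  (last char: 'P')
  sorted[1] = P$rQpp  (last char: 'p')
  sorted[2] = QppP$r  (last char: 'r')
  sorted[3] = pP$rQp  (last char: 'p')
  sorted[4] = ppP$rQ  (last char: 'Q')
  sorted[5] = rQppP$  (last char: '$')
Last column: PprpQ$
Original string S is at sorted index 5

Answer: PprpQ$
5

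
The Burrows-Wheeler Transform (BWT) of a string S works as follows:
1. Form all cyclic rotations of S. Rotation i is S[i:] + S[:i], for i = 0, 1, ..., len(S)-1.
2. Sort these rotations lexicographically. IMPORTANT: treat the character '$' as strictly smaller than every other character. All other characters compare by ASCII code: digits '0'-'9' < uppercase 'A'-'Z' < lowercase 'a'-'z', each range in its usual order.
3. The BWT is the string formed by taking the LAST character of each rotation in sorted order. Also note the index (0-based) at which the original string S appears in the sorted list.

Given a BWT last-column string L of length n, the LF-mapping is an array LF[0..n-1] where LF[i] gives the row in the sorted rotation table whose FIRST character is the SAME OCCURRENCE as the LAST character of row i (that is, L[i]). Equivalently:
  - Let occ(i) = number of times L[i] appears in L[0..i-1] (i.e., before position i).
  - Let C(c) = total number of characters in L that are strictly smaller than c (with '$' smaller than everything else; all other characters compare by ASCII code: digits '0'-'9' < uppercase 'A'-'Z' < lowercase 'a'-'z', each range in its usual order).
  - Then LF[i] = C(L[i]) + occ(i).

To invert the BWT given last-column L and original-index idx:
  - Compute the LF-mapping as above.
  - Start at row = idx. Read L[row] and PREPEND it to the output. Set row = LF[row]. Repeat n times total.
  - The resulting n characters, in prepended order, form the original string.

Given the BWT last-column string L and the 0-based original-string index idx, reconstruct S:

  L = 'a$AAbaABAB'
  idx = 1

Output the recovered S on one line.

LF mapping: 7 0 1 2 9 8 3 5 4 6
Walk LF starting at row 1, prepending L[row]:
  step 1: row=1, L[1]='$', prepend. Next row=LF[1]=0
  step 2: row=0, L[0]='a', prepend. Next row=LF[0]=7
  step 3: row=7, L[7]='B', prepend. Next row=LF[7]=5
  step 4: row=5, L[5]='a', prepend. Next row=LF[5]=8
  step 5: row=8, L[8]='A', prepend. Next row=LF[8]=4
  step 6: row=4, L[4]='b', prepend. Next row=LF[4]=9
  step 7: row=9, L[9]='B', prepend. Next row=LF[9]=6
  step 8: row=6, L[6]='A', prepend. Next row=LF[6]=3
  step 9: row=3, L[3]='A', prepend. Next row=LF[3]=2
  step 10: row=2, L[2]='A', prepend. Next row=LF[2]=1
Reversed output: AAABbAaBa$

Answer: AAABbAaBa$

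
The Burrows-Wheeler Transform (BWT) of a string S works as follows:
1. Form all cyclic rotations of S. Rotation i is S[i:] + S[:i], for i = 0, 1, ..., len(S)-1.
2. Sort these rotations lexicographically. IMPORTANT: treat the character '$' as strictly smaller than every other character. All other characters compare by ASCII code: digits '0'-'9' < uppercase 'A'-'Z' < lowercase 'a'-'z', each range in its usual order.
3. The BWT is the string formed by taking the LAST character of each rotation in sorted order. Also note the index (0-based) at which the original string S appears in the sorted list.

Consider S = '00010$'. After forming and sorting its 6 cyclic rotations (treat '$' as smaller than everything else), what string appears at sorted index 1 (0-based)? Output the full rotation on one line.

Answer: 0$0001

Derivation:
All 6 rotations (rotation i = S[i:]+S[:i]):
  rot[0] = 00010$
  rot[1] = 0010$0
  rot[2] = 010$00
  rot[3] = 10$000
  rot[4] = 0$0001
  rot[5] = $00010
Sorted (with $ < everything):
  sorted[0] = $00010
  sorted[1] = 0$0001
  sorted[2] = 00010$
  sorted[3] = 0010$0
  sorted[4] = 010$00
  sorted[5] = 10$000
sorted[1] = 0$0001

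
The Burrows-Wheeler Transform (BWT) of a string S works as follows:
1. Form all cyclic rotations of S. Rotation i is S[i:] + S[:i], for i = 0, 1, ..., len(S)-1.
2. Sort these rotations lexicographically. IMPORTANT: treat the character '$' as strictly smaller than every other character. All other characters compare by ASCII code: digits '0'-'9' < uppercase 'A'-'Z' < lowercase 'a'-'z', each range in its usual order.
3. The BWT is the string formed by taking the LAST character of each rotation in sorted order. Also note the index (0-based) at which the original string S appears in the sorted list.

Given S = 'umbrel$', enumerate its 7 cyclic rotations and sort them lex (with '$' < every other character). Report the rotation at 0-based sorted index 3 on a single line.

Answer: l$umbre

Derivation:
All 7 rotations (rotation i = S[i:]+S[:i]):
  rot[0] = umbrel$
  rot[1] = mbrel$u
  rot[2] = brel$um
  rot[3] = rel$umb
  rot[4] = el$umbr
  rot[5] = l$umbre
  rot[6] = $umbrel
Sorted (with $ < everything):
  sorted[0] = $umbrel
  sorted[1] = brel$um
  sorted[2] = el$umbr
  sorted[3] = l$umbre
  sorted[4] = mbrel$u
  sorted[5] = rel$umb
  sorted[6] = umbrel$
sorted[3] = l$umbre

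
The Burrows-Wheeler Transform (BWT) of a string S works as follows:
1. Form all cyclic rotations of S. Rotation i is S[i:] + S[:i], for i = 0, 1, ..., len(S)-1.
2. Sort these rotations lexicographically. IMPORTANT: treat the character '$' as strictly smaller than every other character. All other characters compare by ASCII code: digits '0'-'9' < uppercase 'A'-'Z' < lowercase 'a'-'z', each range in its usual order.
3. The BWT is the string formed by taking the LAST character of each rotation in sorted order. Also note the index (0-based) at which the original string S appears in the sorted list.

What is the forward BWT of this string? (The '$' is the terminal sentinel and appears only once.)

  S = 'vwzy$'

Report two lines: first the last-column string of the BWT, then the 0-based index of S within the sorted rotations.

Answer: y$vzw
1

Derivation:
All 5 rotations (rotation i = S[i:]+S[:i]):
  rot[0] = vwzy$
  rot[1] = wzy$v
  rot[2] = zy$vw
  rot[3] = y$vwz
  rot[4] = $vwzy
Sorted (with $ < everything):
  sorted[0] = $vwzy  (last char: 'y')
  sorted[1] = vwzy$  (last char: '$')
  sorted[2] = wzy$v  (last char: 'v')
  sorted[3] = y$vwz  (last char: 'z')
  sorted[4] = zy$vw  (last char: 'w')
Last column: y$vzw
Original string S is at sorted index 1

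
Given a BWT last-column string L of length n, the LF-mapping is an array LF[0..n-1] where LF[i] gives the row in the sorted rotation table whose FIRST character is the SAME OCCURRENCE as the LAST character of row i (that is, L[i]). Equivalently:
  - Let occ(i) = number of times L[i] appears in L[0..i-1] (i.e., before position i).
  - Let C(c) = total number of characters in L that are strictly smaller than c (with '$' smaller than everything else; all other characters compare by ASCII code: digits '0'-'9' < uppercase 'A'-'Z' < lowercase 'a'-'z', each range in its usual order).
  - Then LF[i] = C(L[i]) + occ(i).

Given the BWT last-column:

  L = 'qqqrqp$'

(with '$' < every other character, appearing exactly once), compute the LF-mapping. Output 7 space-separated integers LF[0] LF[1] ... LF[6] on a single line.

Answer: 2 3 4 6 5 1 0

Derivation:
Char counts: '$':1, 'p':1, 'q':4, 'r':1
C (first-col start): C('$')=0, C('p')=1, C('q')=2, C('r')=6
L[0]='q': occ=0, LF[0]=C('q')+0=2+0=2
L[1]='q': occ=1, LF[1]=C('q')+1=2+1=3
L[2]='q': occ=2, LF[2]=C('q')+2=2+2=4
L[3]='r': occ=0, LF[3]=C('r')+0=6+0=6
L[4]='q': occ=3, LF[4]=C('q')+3=2+3=5
L[5]='p': occ=0, LF[5]=C('p')+0=1+0=1
L[6]='$': occ=0, LF[6]=C('$')+0=0+0=0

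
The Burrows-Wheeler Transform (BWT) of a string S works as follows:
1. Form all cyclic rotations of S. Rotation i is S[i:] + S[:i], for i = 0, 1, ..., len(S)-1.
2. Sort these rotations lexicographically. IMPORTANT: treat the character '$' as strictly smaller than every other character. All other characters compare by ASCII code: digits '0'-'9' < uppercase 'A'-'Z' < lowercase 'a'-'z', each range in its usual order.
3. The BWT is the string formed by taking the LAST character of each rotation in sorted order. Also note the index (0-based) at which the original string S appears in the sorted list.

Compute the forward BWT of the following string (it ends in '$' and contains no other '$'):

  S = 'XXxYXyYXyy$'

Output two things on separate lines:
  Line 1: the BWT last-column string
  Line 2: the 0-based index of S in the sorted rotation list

Answer: y$XYYxyXyXX
1

Derivation:
All 11 rotations (rotation i = S[i:]+S[:i]):
  rot[0] = XXxYXyYXyy$
  rot[1] = XxYXyYXyy$X
  rot[2] = xYXyYXyy$XX
  rot[3] = YXyYXyy$XXx
  rot[4] = XyYXyy$XXxY
  rot[5] = yYXyy$XXxYX
  rot[6] = YXyy$XXxYXy
  rot[7] = Xyy$XXxYXyY
  rot[8] = yy$XXxYXyYX
  rot[9] = y$XXxYXyYXy
  rot[10] = $XXxYXyYXyy
Sorted (with $ < everything):
  sorted[0] = $XXxYXyYXyy  (last char: 'y')
  sorted[1] = XXxYXyYXyy$  (last char: '$')
  sorted[2] = XxYXyYXyy$X  (last char: 'X')
  sorted[3] = XyYXyy$XXxY  (last char: 'Y')
  sorted[4] = Xyy$XXxYXyY  (last char: 'Y')
  sorted[5] = YXyYXyy$XXx  (last char: 'x')
  sorted[6] = YXyy$XXxYXy  (last char: 'y')
  sorted[7] = xYXyYXyy$XX  (last char: 'X')
  sorted[8] = y$XXxYXyYXy  (last char: 'y')
  sorted[9] = yYXyy$XXxYX  (last char: 'X')
  sorted[10] = yy$XXxYXyYX  (last char: 'X')
Last column: y$XYYxyXyXX
Original string S is at sorted index 1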